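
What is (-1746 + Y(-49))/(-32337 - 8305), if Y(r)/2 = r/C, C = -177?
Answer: 154472/3596817 ≈ 0.042947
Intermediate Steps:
Y(r) = -2*r/177 (Y(r) = 2*(r/(-177)) = 2*(r*(-1/177)) = 2*(-r/177) = -2*r/177)
(-1746 + Y(-49))/(-32337 - 8305) = (-1746 - 2/177*(-49))/(-32337 - 8305) = (-1746 + 98/177)/(-40642) = -308944/177*(-1/40642) = 154472/3596817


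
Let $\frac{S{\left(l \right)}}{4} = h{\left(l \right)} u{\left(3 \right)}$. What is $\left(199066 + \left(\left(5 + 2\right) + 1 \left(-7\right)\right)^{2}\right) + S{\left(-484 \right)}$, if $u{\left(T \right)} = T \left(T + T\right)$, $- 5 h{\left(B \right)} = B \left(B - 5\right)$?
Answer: $- \frac{16045342}{5} \approx -3.2091 \cdot 10^{6}$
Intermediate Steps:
$h{\left(B \right)} = - \frac{B \left(-5 + B\right)}{5}$ ($h{\left(B \right)} = - \frac{B \left(B - 5\right)}{5} = - \frac{B \left(-5 + B\right)}{5}$)
$u{\left(T \right)} = 2 T^{2}$ ($u{\left(T \right)} = T 2 T = 2 T^{2}$)
$S{\left(l \right)} = \frac{72 l \left(5 - l\right)}{5}$ ($S{\left(l \right)} = 4 \frac{l \left(5 - l\right)}{5} \cdot 2 \cdot 3^{2} = 4 \frac{l \left(5 - l\right)}{5} \cdot 2 \cdot 9 = 4 \frac{l \left(5 - l\right)}{5} \cdot 18 = 4 \frac{18 l \left(5 - l\right)}{5} = \frac{72 l \left(5 - l\right)}{5}$)
$\left(199066 + \left(\left(5 + 2\right) + 1 \left(-7\right)\right)^{2}\right) + S{\left(-484 \right)} = \left(199066 + \left(\left(5 + 2\right) + 1 \left(-7\right)\right)^{2}\right) + \frac{72}{5} \left(-484\right) \left(5 - -484\right) = \left(199066 + \left(7 - 7\right)^{2}\right) + \frac{72}{5} \left(-484\right) \left(5 + 484\right) = \left(199066 + 0^{2}\right) + \frac{72}{5} \left(-484\right) 489 = \left(199066 + 0\right) - \frac{17040672}{5} = 199066 - \frac{17040672}{5} = - \frac{16045342}{5}$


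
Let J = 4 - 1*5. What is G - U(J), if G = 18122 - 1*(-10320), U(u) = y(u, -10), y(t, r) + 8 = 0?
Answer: 28450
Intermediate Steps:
y(t, r) = -8 (y(t, r) = -8 + 0 = -8)
J = -1 (J = 4 - 5 = -1)
U(u) = -8
G = 28442 (G = 18122 + 10320 = 28442)
G - U(J) = 28442 - 1*(-8) = 28442 + 8 = 28450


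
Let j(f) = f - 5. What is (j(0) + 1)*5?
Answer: -20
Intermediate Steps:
j(f) = -5 + f
(j(0) + 1)*5 = ((-5 + 0) + 1)*5 = (-5 + 1)*5 = -4*5 = -20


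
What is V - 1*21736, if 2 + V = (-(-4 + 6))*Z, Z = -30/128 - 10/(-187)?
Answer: -130078027/5984 ≈ -21738.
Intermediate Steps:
Z = -2165/11968 (Z = -30*1/128 - 10*(-1/187) = -15/64 + 10/187 = -2165/11968 ≈ -0.18090)
V = -9803/5984 (V = -2 - (-4 + 6)*(-2165/11968) = -2 - 1*2*(-2165/11968) = -2 - 2*(-2165/11968) = -2 + 2165/5984 = -9803/5984 ≈ -1.6382)
V - 1*21736 = -9803/5984 - 1*21736 = -9803/5984 - 21736 = -130078027/5984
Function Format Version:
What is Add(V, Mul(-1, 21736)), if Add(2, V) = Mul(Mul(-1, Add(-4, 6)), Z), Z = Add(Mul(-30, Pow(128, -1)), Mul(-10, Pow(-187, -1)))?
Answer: Rational(-130078027, 5984) ≈ -21738.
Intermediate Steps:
Z = Rational(-2165, 11968) (Z = Add(Mul(-30, Rational(1, 128)), Mul(-10, Rational(-1, 187))) = Add(Rational(-15, 64), Rational(10, 187)) = Rational(-2165, 11968) ≈ -0.18090)
V = Rational(-9803, 5984) (V = Add(-2, Mul(Mul(-1, Add(-4, 6)), Rational(-2165, 11968))) = Add(-2, Mul(Mul(-1, 2), Rational(-2165, 11968))) = Add(-2, Mul(-2, Rational(-2165, 11968))) = Add(-2, Rational(2165, 5984)) = Rational(-9803, 5984) ≈ -1.6382)
Add(V, Mul(-1, 21736)) = Add(Rational(-9803, 5984), Mul(-1, 21736)) = Add(Rational(-9803, 5984), -21736) = Rational(-130078027, 5984)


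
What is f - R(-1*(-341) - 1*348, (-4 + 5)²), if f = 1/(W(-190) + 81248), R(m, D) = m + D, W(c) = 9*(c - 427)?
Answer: 454171/75695 ≈ 6.0000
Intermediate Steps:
W(c) = -3843 + 9*c (W(c) = 9*(-427 + c) = -3843 + 9*c)
R(m, D) = D + m
f = 1/75695 (f = 1/((-3843 + 9*(-190)) + 81248) = 1/((-3843 - 1710) + 81248) = 1/(-5553 + 81248) = 1/75695 ≈ 1.3211e-5)
f - R(-1*(-341) - 1*348, (-4 + 5)²) = 1/75695 - ((-4 + 5)² + (-1*(-341) - 1*348)) = 1/75695 - (1² + (341 - 348)) = 1/75695 - (1 - 7) = 1/75695 - 1*(-6) = 1/75695 + 6 = 454171/75695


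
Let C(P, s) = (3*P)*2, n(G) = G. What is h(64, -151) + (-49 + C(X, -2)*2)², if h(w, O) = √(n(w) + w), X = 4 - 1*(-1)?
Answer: 121 + 8*√2 ≈ 132.31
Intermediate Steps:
X = 5 (X = 4 + 1 = 5)
h(w, O) = √2*√w (h(w, O) = √(w + w) = √(2*w) = √2*√w)
C(P, s) = 6*P
h(64, -151) + (-49 + C(X, -2)*2)² = √2*√64 + (-49 + (6*5)*2)² = √2*8 + (-49 + 30*2)² = 8*√2 + (-49 + 60)² = 8*√2 + 11² = 8*√2 + 121 = 121 + 8*√2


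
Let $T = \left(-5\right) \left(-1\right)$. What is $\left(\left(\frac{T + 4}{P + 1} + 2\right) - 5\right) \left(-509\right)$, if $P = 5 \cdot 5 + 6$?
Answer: $\frac{44283}{32} \approx 1383.8$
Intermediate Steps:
$T = 5$
$P = 31$ ($P = 25 + 6 = 31$)
$\left(\left(\frac{T + 4}{P + 1} + 2\right) - 5\right) \left(-509\right) = \left(\left(\frac{5 + 4}{31 + 1} + 2\right) - 5\right) \left(-509\right) = \left(\left(\frac{9}{32} + 2\right) - 5\right) \left(-509\right) = \left(\frac{73}{32} - 5\right) \left(-509\right) = \left(- \frac{87}{32}\right) \left(-509\right) = \frac{44283}{32}$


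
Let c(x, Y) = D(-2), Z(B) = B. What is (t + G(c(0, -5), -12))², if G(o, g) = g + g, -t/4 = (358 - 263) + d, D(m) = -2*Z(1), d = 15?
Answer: 215296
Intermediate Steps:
D(m) = -2 (D(m) = -2*1 = -2)
c(x, Y) = -2
t = -440 (t = -4*((358 - 263) + 15) = -4*(95 + 15) = -4*110 = -440)
G(o, g) = 2*g
(t + G(c(0, -5), -12))² = (-440 + 2*(-12))² = (-440 - 24)² = (-464)² = 215296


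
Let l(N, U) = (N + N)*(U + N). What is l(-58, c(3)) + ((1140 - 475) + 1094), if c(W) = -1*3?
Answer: 8835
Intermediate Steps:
c(W) = -3
l(N, U) = 2*N*(N + U) (l(N, U) = (2*N)*(N + U) = 2*N*(N + U))
l(-58, c(3)) + ((1140 - 475) + 1094) = 2*(-58)*(-58 - 3) + ((1140 - 475) + 1094) = 2*(-58)*(-61) + (665 + 1094) = 7076 + 1759 = 8835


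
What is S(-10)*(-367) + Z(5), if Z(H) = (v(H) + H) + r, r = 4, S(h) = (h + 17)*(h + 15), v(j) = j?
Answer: -12831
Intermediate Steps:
S(h) = (15 + h)*(17 + h) (S(h) = (17 + h)*(15 + h) = (15 + h)*(17 + h))
Z(H) = 4 + 2*H (Z(H) = (H + H) + 4 = 2*H + 4 = 4 + 2*H)
S(-10)*(-367) + Z(5) = (255 + (-10)**2 + 32*(-10))*(-367) + (4 + 2*5) = (255 + 100 - 320)*(-367) + (4 + 10) = 35*(-367) + 14 = -12845 + 14 = -12831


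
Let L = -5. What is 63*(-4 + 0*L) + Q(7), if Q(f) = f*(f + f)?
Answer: -154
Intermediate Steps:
Q(f) = 2*f**2 (Q(f) = f*(2*f) = 2*f**2)
63*(-4 + 0*L) + Q(7) = 63*(-4 + 0*(-5)) + 2*7**2 = 63*(-4 + 0) + 2*49 = 63*(-4) + 98 = -252 + 98 = -154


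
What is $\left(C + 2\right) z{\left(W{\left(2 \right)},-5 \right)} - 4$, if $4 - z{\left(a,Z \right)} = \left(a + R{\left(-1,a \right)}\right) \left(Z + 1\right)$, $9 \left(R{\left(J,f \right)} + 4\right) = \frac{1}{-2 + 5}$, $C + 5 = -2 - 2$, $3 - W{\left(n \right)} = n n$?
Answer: $\frac{2888}{27} \approx 106.96$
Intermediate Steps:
$W{\left(n \right)} = 3 - n^{2}$ ($W{\left(n \right)} = 3 - n n = 3 - n^{2}$)
$C = -9$ ($C = -5 - 4 = -9$)
$R{\left(J,f \right)} = - \frac{107}{27}$ ($R{\left(J,f \right)} = -4 + \frac{1}{9 \left(-2 + 5\right)} = -4 + \frac{1}{9 \cdot 3} = -4 + \frac{1}{9} \cdot \frac{1}{3} = -4 + \frac{1}{27} = - \frac{107}{27}$)
$z{\left(a,Z \right)} = 4 - \left(1 + Z\right) \left(- \frac{107}{27} + a\right)$ ($z{\left(a,Z \right)} = 4 - \left(a - \frac{107}{27}\right) \left(Z + 1\right) = 4 - \left(- \frac{107}{27} + a\right) \left(1 + Z\right) = 4 - \left(1 + Z\right) \left(- \frac{107}{27} + a\right)$)
$\left(C + 2\right) z{\left(W{\left(2 \right)},-5 \right)} - 4 = \left(-9 + 2\right) \left(\frac{215}{27} - \left(3 - 2^{2}\right) + \frac{107}{27} \left(-5\right) - - 5 \left(3 - 2^{2}\right)\right) - 4 = - 7 \left(\frac{215}{27} - \left(3 - 4\right) - \frac{535}{27} - - 5 \left(3 - 4\right)\right) - 4 = - 7 \left(\frac{215}{27} - -1 - \frac{535}{27} - \left(-5\right) \left(-1\right)\right) - 4 = - 7 \left(\frac{215}{27} + 1 - \frac{535}{27} - 5\right) - 4 = \left(-7\right) \left(- \frac{428}{27}\right) - 4 = \frac{2996}{27} - 4 = \frac{2888}{27}$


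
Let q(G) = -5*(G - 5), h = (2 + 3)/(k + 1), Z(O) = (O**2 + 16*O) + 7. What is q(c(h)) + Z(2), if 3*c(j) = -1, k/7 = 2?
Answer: 209/3 ≈ 69.667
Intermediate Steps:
k = 14 (k = 7*2 = 14)
Z(O) = 7 + O**2 + 16*O
h = 1/3 (h = (2 + 3)/(14 + 1) = 5/15 = 5*(1/15) = 1/3 ≈ 0.33333)
c(j) = -1/3 (c(j) = (1/3)*(-1) = -1/3)
q(G) = 25 - 5*G (q(G) = -5*(-5 + G) = 25 - 5*G)
q(c(h)) + Z(2) = (25 - 5*(-1/3)) + (7 + 2**2 + 16*2) = (25 + 5/3) + (7 + 4 + 32) = 80/3 + 43 = 209/3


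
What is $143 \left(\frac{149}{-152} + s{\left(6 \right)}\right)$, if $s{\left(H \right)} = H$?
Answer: $\frac{109109}{152} \approx 717.82$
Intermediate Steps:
$143 \left(\frac{149}{-152} + s{\left(6 \right)}\right) = 143 \left(\frac{149}{-152} + 6\right) = 143 \left(149 \left(- \frac{1}{152}\right) + 6\right) = 143 \left(- \frac{149}{152} + 6\right) = 143 \cdot \frac{763}{152} = \frac{109109}{152}$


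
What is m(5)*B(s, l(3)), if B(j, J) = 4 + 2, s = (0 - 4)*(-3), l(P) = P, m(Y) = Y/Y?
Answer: 6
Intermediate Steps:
m(Y) = 1
s = 12 (s = -4*(-3) = 12)
B(j, J) = 6
m(5)*B(s, l(3)) = 1*6 = 6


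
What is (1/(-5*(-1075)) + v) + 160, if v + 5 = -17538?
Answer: -93433624/5375 ≈ -17383.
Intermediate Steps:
v = -17543 (v = -5 - 17538 = -17543)
(1/(-5*(-1075)) + v) + 160 = (1/(-5*(-1075)) - 17543) + 160 = (1/5375 - 17543) + 160 = -94293624/5375 + 160 = -93433624/5375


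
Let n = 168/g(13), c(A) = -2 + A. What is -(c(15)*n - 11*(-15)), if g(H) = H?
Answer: -333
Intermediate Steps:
n = 168/13 ≈ 12.923
-(c(15)*n - 11*(-15)) = -((-2 + 15)*(168/13) - 11*(-15)) = -(13*(168/13) + 165) = -(168 + 165) = -1*333 = -333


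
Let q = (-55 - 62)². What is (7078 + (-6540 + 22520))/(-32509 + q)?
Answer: -11529/9410 ≈ -1.2252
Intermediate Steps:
q = 13689 (q = (-117)² = 13689)
(7078 + (-6540 + 22520))/(-32509 + q) = (7078 + (-6540 + 22520))/(-32509 + 13689) = (7078 + 15980)/(-18820) = 23058*(-1/18820) = -11529/9410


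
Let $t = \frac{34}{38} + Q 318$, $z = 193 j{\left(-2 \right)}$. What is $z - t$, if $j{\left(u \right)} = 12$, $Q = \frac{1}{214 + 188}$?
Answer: $\frac{2946122}{1273} \approx 2314.3$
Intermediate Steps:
$Q = \frac{1}{402} \approx 0.0024876$
$z = 2316$ ($z = 193 \cdot 12 = 2316$)
$t = \frac{2146}{1273}$ ($t = \frac{34}{38} + \frac{1}{402} \cdot 318 = 34 \cdot \frac{1}{38} + \frac{53}{67} = \frac{17}{19} + \frac{53}{67} = \frac{2146}{1273} \approx 1.6858$)
$z - t = 2316 - \frac{2146}{1273} = \frac{2946122}{1273}$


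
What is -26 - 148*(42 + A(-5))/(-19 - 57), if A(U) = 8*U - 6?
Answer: -642/19 ≈ -33.789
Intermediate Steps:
A(U) = -6 + 8*U
-26 - 148*(42 + A(-5))/(-19 - 57) = -26 - 148*(42 + (-6 + 8*(-5)))/(-19 - 57) = -26 - 148*(42 + (-6 - 40))/(-76) = -26 - 148*(42 - 46)*(-1)/76 = -26 - (-592)*(-1)/76 = -26 - 148*1/19 = -26 - 148/19 = -642/19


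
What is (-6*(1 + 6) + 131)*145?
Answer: 12905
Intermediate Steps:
(-6*(1 + 6) + 131)*145 = (-6*7 + 131)*145 = (-42 + 131)*145 = 89*145 = 12905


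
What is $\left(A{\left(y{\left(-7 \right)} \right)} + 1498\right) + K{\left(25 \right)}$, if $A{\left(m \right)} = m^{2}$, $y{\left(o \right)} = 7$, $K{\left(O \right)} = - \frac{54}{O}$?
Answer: $\frac{38621}{25} \approx 1544.8$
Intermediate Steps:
$\left(A{\left(y{\left(-7 \right)} \right)} + 1498\right) + K{\left(25 \right)} = \left(7^{2} + 1498\right) - \frac{54}{25} = \left(49 + 1498\right) - \frac{54}{25} = 1547 - \frac{54}{25} = \frac{38621}{25}$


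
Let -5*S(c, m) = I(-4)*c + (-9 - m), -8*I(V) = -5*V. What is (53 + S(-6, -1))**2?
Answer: 66564/25 ≈ 2662.6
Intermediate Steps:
I(V) = 5*V/8 (I(V) = -(-5)*V/8 = 5*V/8)
S(c, m) = 9/5 + c/2 + m/5 (S(c, m) = -(((5/8)*(-4))*c + (-9 - m))/5 = -(-5*c/2 + (-9 - m))/5 = -(-9 - m - 5*c/2)/5 = 9/5 + c/2 + m/5)
(53 + S(-6, -1))**2 = (53 + (9/5 + (1/2)*(-6) + (1/5)*(-1)))**2 = (53 + (9/5 - 3 - 1/5))**2 = (53 - 7/5)**2 = (258/5)**2 = 66564/25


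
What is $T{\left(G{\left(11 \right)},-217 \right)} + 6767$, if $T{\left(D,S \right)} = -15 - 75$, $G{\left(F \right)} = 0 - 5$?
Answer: $6677$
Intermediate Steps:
$G{\left(F \right)} = -5$
$T{\left(D,S \right)} = -90$
$T{\left(G{\left(11 \right)},-217 \right)} + 6767 = -90 + 6767 = 6677$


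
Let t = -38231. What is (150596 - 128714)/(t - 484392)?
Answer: -21882/522623 ≈ -0.041870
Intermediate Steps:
(150596 - 128714)/(t - 484392) = (150596 - 128714)/(-38231 - 484392) = 21882/(-522623) = 21882*(-1/522623) = -21882/522623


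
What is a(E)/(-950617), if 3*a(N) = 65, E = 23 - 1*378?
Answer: -65/2851851 ≈ -2.2792e-5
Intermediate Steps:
E = -355 (E = 23 - 378 = -355)
a(N) = 65/3 (a(N) = (⅓)*65 = 65/3)
a(E)/(-950617) = (65/3)/(-950617) = (65/3)*(-1/950617) = -65/2851851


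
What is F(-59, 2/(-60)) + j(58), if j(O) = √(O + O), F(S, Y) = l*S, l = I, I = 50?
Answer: -2950 + 2*√29 ≈ -2939.2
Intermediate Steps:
l = 50
F(S, Y) = 50*S
j(O) = √2*√O (j(O) = √(2*O) = √2*√O)
F(-59, 2/(-60)) + j(58) = 50*(-59) + √2*√58 = -2950 + 2*√29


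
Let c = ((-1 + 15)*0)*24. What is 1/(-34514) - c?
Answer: -1/34514 ≈ -2.8974e-5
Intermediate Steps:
c = 0 (c = (14*0)*24 = 0*24 = 0)
1/(-34514) - c = 1/(-34514) - 1*0 = -1/34514 + 0 = -1/34514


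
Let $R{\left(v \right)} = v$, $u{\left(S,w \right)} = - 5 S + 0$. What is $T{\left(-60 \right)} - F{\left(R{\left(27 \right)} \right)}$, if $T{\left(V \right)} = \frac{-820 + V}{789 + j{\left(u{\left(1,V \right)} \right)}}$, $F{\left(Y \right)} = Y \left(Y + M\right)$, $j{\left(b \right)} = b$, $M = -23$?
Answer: $- \frac{5347}{49} \approx -109.12$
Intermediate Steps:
$u{\left(S,w \right)} = - 5 S$
$F{\left(Y \right)} = Y \left(-23 + Y\right)$ ($F{\left(Y \right)} = Y \left(Y - 23\right) = Y \left(-23 + Y\right)$)
$T{\left(V \right)} = - \frac{205}{196} + \frac{V}{784}$ ($T{\left(V \right)} = \frac{-820 + V}{789 - 5} = \frac{-820 + V}{784} = \left(-820 + V\right) \frac{1}{784} = - \frac{205}{196} + \frac{V}{784}$)
$T{\left(-60 \right)} - F{\left(R{\left(27 \right)} \right)} = \left(- \frac{205}{196} + \frac{1}{784} \left(-60\right)\right) - 27 \left(-23 + 27\right) = \left(- \frac{205}{196} - \frac{15}{196}\right) - 27 \cdot 4 = - \frac{55}{49} - 108 = - \frac{5347}{49}$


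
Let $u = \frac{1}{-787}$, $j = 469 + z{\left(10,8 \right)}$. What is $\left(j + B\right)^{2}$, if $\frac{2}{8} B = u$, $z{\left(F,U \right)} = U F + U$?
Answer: $\frac{192155106025}{619369} \approx 3.1024 \cdot 10^{5}$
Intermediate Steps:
$z{\left(F,U \right)} = U + F U$ ($z{\left(F,U \right)} = F U + U = U + F U$)
$j = 557$ ($j = 469 + 8 \left(1 + 10\right) = 469 + 8 \cdot 11 = 469 + 88 = 557$)
$u = - \frac{1}{787} \approx -0.0012706$
$B = - \frac{4}{787}$ ($B = 4 \left(- \frac{1}{787}\right) = - \frac{4}{787} \approx -0.0050826$)
$\left(j + B\right)^{2} = \left(557 - \frac{4}{787}\right)^{2} = \left(\frac{438355}{787}\right)^{2} = \frac{192155106025}{619369}$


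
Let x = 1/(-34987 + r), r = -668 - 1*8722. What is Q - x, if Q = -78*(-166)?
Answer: 574593397/44377 ≈ 12948.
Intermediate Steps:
Q = 12948
r = -9390 (r = -668 - 8722 = -9390)
x = -1/44377 (x = 1/(-34987 - 9390) = 1/(-44377) = -1/44377 ≈ -2.2534e-5)
Q - x = 12948 - 1*(-1/44377) = 12948 + 1/44377 = 574593397/44377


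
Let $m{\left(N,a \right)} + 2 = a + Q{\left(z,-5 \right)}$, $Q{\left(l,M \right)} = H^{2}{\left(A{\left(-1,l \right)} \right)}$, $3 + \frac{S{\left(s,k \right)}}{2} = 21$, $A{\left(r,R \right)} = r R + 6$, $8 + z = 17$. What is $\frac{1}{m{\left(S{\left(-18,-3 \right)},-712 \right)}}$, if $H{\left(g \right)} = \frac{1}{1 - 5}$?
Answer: $- \frac{16}{11423} \approx -0.0014007$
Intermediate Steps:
$z = 9$ ($z = -8 + 17 = 9$)
$A{\left(r,R \right)} = 6 + R r$ ($A{\left(r,R \right)} = R r + 6 = 6 + R r$)
$S{\left(s,k \right)} = 36$ ($S{\left(s,k \right)} = -6 + 2 \cdot 21 = -6 + 42 = 36$)
$H{\left(g \right)} = - \frac{1}{4}$ ($H{\left(g \right)} = \frac{1}{-4} = - \frac{1}{4}$)
$Q{\left(l,M \right)} = \frac{1}{16}$ ($Q{\left(l,M \right)} = \left(- \frac{1}{4}\right)^{2} = \frac{1}{16}$)
$m{\left(N,a \right)} = - \frac{31}{16} + a$ ($m{\left(N,a \right)} = -2 + \left(a + \frac{1}{16}\right) = -2 + \left(\frac{1}{16} + a\right) = - \frac{31}{16} + a$)
$\frac{1}{m{\left(S{\left(-18,-3 \right)},-712 \right)}} = \frac{1}{- \frac{31}{16} - 712} = \frac{1}{- \frac{11423}{16}} = - \frac{16}{11423}$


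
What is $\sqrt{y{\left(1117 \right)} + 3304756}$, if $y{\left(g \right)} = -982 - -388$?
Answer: $\sqrt{3304162} \approx 1817.7$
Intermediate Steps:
$y{\left(g \right)} = -594$ ($y{\left(g \right)} = -982 + 388 = -594$)
$\sqrt{y{\left(1117 \right)} + 3304756} = \sqrt{-594 + 3304756} = \sqrt{3304162}$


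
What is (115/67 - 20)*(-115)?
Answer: 140875/67 ≈ 2102.6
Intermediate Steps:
(115/67 - 20)*(-115) = -1225/67*(-115) = 140875/67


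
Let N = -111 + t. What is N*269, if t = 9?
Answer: -27438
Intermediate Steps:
N = -102 (N = -111 + 9 = -102)
N*269 = -102*269 = -27438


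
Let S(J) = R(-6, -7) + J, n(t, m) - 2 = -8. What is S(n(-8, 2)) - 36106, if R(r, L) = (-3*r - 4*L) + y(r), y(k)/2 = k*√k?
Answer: -36066 - 12*I*√6 ≈ -36066.0 - 29.394*I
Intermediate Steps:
n(t, m) = -6 (n(t, m) = 2 - 8 = -6)
y(k) = 2*k^(3/2) (y(k) = 2*(k*√k) = 2*k^(3/2))
R(r, L) = -4*L - 3*r + 2*r^(3/2) (R(r, L) = (-3*r - 4*L) + 2*r^(3/2) = (-4*L - 3*r) + 2*r^(3/2) = -4*L - 3*r + 2*r^(3/2))
S(J) = 46 + J - 12*I*√6 (S(J) = (-4*(-7) - 3*(-6) + 2*(-6)^(3/2)) + J = (28 + 18 + 2*(-6*I*√6)) + J = (28 + 18 - 12*I*√6) + J = (46 - 12*I*√6) + J = 46 + J - 12*I*√6)
S(n(-8, 2)) - 36106 = (46 - 6 - 12*I*√6) - 36106 = (40 - 12*I*√6) - 36106 = -36066 - 12*I*√6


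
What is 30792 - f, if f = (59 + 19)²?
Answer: 24708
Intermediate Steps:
f = 6084 (f = 78² = 6084)
30792 - f = 30792 - 1*6084 = 30792 - 6084 = 24708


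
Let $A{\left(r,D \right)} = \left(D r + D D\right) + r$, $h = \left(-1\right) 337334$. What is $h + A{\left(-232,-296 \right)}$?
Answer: $-181278$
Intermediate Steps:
$h = -337334$
$A{\left(r,D \right)} = r + D^{2} + D r$ ($A{\left(r,D \right)} = \left(D r + D^{2}\right) + r = \left(D^{2} + D r\right) + r = r + D^{2} + D r$)
$h + A{\left(-232,-296 \right)} = -337334 - \left(-68440 - 87616\right) = -337334 + \left(-232 + 87616 + 68672\right) = -337334 + 156056 = -181278$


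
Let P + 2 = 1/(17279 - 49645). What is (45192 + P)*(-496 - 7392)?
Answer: -5768571461816/16183 ≈ -3.5646e+8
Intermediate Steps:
P = -64733/32366 (P = -2 + 1/(17279 - 49645) = -2 + 1/(-32366) = -2 - 1/32366 = -64733/32366 ≈ -2.0000)
(45192 + P)*(-496 - 7392) = (45192 - 64733/32366)*(-496 - 7392) = (1462619539/32366)*(-7888) = -5768571461816/16183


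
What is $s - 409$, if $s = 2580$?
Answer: $2171$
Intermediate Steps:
$s - 409 = 2580 - 409 = 2171$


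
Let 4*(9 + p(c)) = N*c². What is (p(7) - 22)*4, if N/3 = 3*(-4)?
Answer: -1888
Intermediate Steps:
N = -36 (N = 3*(3*(-4)) = 3*(-12) = -36)
p(c) = -9 - 9*c² (p(c) = -9 + (-36*c²)/4 = -9 - 9*c²)
(p(7) - 22)*4 = ((-9 - 9*7²) - 22)*4 = ((-9 - 9*49) - 22)*4 = ((-9 - 441) - 22)*4 = (-450 - 22)*4 = -472*4 = -1888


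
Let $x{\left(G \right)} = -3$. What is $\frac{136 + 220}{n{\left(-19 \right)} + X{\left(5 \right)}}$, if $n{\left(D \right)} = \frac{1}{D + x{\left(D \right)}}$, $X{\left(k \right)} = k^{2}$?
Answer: $\frac{7832}{549} \approx 14.266$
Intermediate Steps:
$n{\left(D \right)} = \frac{1}{-3 + D}$ ($n{\left(D \right)} = \frac{1}{D - 3} = \frac{1}{-3 + D}$)
$\frac{136 + 220}{n{\left(-19 \right)} + X{\left(5 \right)}} = \frac{136 + 220}{\frac{1}{-3 - 19} + 5^{2}} = \frac{356}{\frac{1}{-22} + 25} = \frac{356}{- \frac{1}{22} + 25} = \frac{356}{\frac{549}{22}} = 356 \cdot \frac{22}{549} = \frac{7832}{549}$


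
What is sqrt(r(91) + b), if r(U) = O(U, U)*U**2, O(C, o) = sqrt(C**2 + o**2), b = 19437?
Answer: sqrt(19437 + 753571*sqrt(2)) ≈ 1041.7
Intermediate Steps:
r(U) = sqrt(2)*U**2*sqrt(U**2) (r(U) = sqrt(U**2 + U**2)*U**2 = sqrt(2*U**2)*U**2 = (sqrt(2)*sqrt(U**2))*U**2 = sqrt(2)*U**2*sqrt(U**2))
sqrt(r(91) + b) = sqrt(sqrt(2)*91**2*sqrt(91**2) + 19437) = sqrt(sqrt(2)*8281*sqrt(8281) + 19437) = sqrt(sqrt(2)*8281*91 + 19437) = sqrt(753571*sqrt(2) + 19437) = sqrt(19437 + 753571*sqrt(2))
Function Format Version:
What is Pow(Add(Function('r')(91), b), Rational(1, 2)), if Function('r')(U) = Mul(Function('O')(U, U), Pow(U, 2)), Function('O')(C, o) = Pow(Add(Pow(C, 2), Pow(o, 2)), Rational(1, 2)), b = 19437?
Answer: Pow(Add(19437, Mul(753571, Pow(2, Rational(1, 2)))), Rational(1, 2)) ≈ 1041.7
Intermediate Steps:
Function('r')(U) = Mul(Pow(2, Rational(1, 2)), Pow(U, 2), Pow(Pow(U, 2), Rational(1, 2))) (Function('r')(U) = Mul(Pow(Add(Pow(U, 2), Pow(U, 2)), Rational(1, 2)), Pow(U, 2)) = Mul(Pow(Mul(2, Pow(U, 2)), Rational(1, 2)), Pow(U, 2)) = Mul(Mul(Pow(2, Rational(1, 2)), Pow(Pow(U, 2), Rational(1, 2))), Pow(U, 2)) = Mul(Pow(2, Rational(1, 2)), Pow(U, 2), Pow(Pow(U, 2), Rational(1, 2))))
Pow(Add(Function('r')(91), b), Rational(1, 2)) = Pow(Add(Mul(Pow(2, Rational(1, 2)), Pow(91, 2), Pow(Pow(91, 2), Rational(1, 2))), 19437), Rational(1, 2)) = Pow(Add(Mul(Pow(2, Rational(1, 2)), 8281, Pow(8281, Rational(1, 2))), 19437), Rational(1, 2)) = Pow(Add(Mul(Pow(2, Rational(1, 2)), 8281, 91), 19437), Rational(1, 2)) = Pow(Add(Mul(753571, Pow(2, Rational(1, 2))), 19437), Rational(1, 2)) = Pow(Add(19437, Mul(753571, Pow(2, Rational(1, 2)))), Rational(1, 2))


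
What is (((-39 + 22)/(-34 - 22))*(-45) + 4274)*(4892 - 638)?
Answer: 507457533/28 ≈ 1.8123e+7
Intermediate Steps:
(((-39 + 22)/(-34 - 22))*(-45) + 4274)*(4892 - 638) = (-17/(-56)*(-45) + 4274)*4254 = (-17*(-1/56)*(-45) + 4274)*4254 = ((17/56)*(-45) + 4274)*4254 = (-765/56 + 4274)*4254 = (238579/56)*4254 = 507457533/28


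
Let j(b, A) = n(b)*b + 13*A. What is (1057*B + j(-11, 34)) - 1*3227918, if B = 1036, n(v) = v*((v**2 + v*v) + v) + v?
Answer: -2104352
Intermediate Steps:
n(v) = v + v*(v + 2*v**2) (n(v) = v*((v**2 + v**2) + v) + v = v*(2*v**2 + v) + v = v*(v + 2*v**2) + v = v + v*(v + 2*v**2))
j(b, A) = 13*A + b**2*(1 + b + 2*b**2) (j(b, A) = (b*(1 + b + 2*b**2))*b + 13*A = b**2*(1 + b + 2*b**2) + 13*A = 13*A + b**2*(1 + b + 2*b**2))
(1057*B + j(-11, 34)) - 1*3227918 = (1057*1036 + (13*34 + (-11)**2*(1 - 11 + 2*(-11)**2))) - 1*3227918 = (1095052 + (442 + 121*(1 - 11 + 2*121))) - 3227918 = (1095052 + (442 + 121*(1 - 11 + 242))) - 3227918 = (1095052 + (442 + 121*232)) - 3227918 = (1095052 + (442 + 28072)) - 3227918 = (1095052 + 28514) - 3227918 = 1123566 - 3227918 = -2104352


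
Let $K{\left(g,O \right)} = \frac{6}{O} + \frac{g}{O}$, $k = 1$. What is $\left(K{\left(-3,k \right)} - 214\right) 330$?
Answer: $-69630$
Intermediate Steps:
$\left(K{\left(-3,k \right)} - 214\right) 330 = \left(\frac{6 - 3}{1} - 214\right) 330 = \left(1 \cdot 3 - 214\right) 330 = \left(3 - 214\right) 330 = \left(-211\right) 330 = -69630$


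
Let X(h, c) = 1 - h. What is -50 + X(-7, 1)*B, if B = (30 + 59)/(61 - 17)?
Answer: -372/11 ≈ -33.818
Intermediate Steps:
B = 89/44 ≈ 2.0227
-50 + X(-7, 1)*B = -50 + (1 - 1*(-7))*(89/44) = -50 + (1 + 7)*(89/44) = -50 + 8*(89/44) = -50 + 178/11 = -372/11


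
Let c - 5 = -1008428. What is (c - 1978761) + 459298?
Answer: -2527886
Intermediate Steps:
c = -1008423 (c = 5 - 1008428 = -1008423)
(c - 1978761) + 459298 = (-1008423 - 1978761) + 459298 = -2987184 + 459298 = -2527886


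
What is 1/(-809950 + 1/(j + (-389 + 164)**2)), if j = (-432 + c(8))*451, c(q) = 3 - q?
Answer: -146462/118626896901 ≈ -1.2346e-6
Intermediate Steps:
j = -197087 (j = (-432 + (3 - 1*8))*451 = (-432 + (3 - 8))*451 = (-432 - 5)*451 = -437*451 = -197087)
1/(-809950 + 1/(j + (-389 + 164)**2)) = 1/(-809950 + 1/(-197087 + (-389 + 164)**2)) = 1/(-809950 + 1/(-197087 + (-225)**2)) = 1/(-809950 + 1/(-197087 + 50625)) = 1/(-809950 + 1/(-146462)) = 1/(-809950 - 1/146462) = 1/(-118626896901/146462) = -146462/118626896901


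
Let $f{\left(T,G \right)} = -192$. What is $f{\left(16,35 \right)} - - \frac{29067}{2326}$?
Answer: $- \frac{417525}{2326} \approx -179.5$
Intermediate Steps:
$f{\left(16,35 \right)} - - \frac{29067}{2326} = -192 - - \frac{29067}{2326} = -192 + \frac{29067}{2326} = - \frac{417525}{2326}$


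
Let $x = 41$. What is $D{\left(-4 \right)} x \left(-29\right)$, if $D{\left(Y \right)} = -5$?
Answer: $5945$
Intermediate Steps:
$D{\left(-4 \right)} x \left(-29\right) = \left(-5\right) 41 \left(-29\right) = \left(-205\right) \left(-29\right) = 5945$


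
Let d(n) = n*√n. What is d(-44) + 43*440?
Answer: 18920 - 88*I*√11 ≈ 18920.0 - 291.86*I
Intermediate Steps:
d(n) = n^(3/2)
d(-44) + 43*440 = (-44)^(3/2) + 43*440 = -88*I*√11 + 18920 = 18920 - 88*I*√11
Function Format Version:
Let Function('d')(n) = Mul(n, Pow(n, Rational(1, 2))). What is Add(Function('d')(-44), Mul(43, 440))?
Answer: Add(18920, Mul(-88, I, Pow(11, Rational(1, 2)))) ≈ Add(18920., Mul(-291.86, I))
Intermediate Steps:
Function('d')(n) = Pow(n, Rational(3, 2))
Add(Function('d')(-44), Mul(43, 440)) = Add(Pow(-44, Rational(3, 2)), Mul(43, 440)) = Add(Mul(-88, I, Pow(11, Rational(1, 2))), 18920) = Add(18920, Mul(-88, I, Pow(11, Rational(1, 2))))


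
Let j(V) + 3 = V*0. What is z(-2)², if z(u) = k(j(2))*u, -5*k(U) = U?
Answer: 36/25 ≈ 1.4400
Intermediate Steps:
j(V) = -3 (j(V) = -3 + V*0 = -3 + 0 = -3)
k(U) = -U/5
z(u) = 3*u/5 (z(u) = (-⅕*(-3))*u = 3*u/5)
z(-2)² = ((⅗)*(-2))² = (-6/5)² = 36/25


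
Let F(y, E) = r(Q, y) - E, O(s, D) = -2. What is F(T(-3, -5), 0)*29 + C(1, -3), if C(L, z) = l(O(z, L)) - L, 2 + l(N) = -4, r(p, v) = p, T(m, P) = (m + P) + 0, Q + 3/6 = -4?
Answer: -275/2 ≈ -137.50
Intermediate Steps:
Q = -9/2 (Q = -½ - 4 = -9/2 ≈ -4.5000)
T(m, P) = P + m (T(m, P) = (P + m) + 0 = P + m)
l(N) = -6 (l(N) = -2 - 4 = -6)
C(L, z) = -6 - L
F(y, E) = -9/2 - E
F(T(-3, -5), 0)*29 + C(1, -3) = (-9/2 - 1*0)*29 + (-6 - 1*1) = (-9/2 + 0)*29 + (-6 - 1) = -9/2*29 - 7 = -261/2 - 7 = -275/2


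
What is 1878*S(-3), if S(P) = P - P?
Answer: 0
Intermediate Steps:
S(P) = 0
1878*S(-3) = 1878*0 = 0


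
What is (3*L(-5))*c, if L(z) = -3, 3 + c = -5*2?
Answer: 117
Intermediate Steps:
c = -13 (c = -3 - 5*2 = -3 - 10 = -13)
(3*L(-5))*c = (3*(-3))*(-13) = -9*(-13) = 117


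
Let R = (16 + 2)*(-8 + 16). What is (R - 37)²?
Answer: 11449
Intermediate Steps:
R = 144 (R = 18*8 = 144)
(R - 37)² = (144 - 37)² = 107² = 11449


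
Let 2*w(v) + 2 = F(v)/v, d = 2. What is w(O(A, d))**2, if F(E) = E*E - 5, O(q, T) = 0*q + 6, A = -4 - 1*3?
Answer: 361/144 ≈ 2.5069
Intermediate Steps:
A = -7 (A = -4 - 3 = -7)
O(q, T) = 6 (O(q, T) = 0 + 6 = 6)
F(E) = -5 + E**2 (F(E) = E**2 - 5 = -5 + E**2)
w(v) = -1 + (-5 + v**2)/(2*v) (w(v) = -1 + ((-5 + v**2)/v)/2 = -1 + (-5 + v**2)/(2*v))
w(O(A, d))**2 = (-1 + (1/2)*6 - 5/2/6)**2 = (-1 + 3 - 5/2*1/6)**2 = (-1 + 3 - 5/12)**2 = (19/12)**2 = 361/144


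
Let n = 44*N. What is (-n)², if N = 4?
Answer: 30976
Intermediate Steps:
n = 176 (n = 44*4 = 176)
(-n)² = (-1*176)² = (-176)² = 30976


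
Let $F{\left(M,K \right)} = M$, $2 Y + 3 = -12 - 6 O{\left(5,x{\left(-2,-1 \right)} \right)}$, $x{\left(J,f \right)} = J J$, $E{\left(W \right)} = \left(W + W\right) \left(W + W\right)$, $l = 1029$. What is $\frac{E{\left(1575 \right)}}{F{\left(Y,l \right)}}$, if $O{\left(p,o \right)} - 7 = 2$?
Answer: $- \frac{6615000}{23} \approx -2.8761 \cdot 10^{5}$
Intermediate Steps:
$E{\left(W \right)} = 4 W^{2}$ ($E{\left(W \right)} = 2 W 2 W = 4 W^{2}$)
$x{\left(J,f \right)} = J^{2}$
$O{\left(p,o \right)} = 9$ ($O{\left(p,o \right)} = 7 + 2 = 9$)
$Y = - \frac{69}{2}$ ($Y = - \frac{3}{2} + \frac{-12 - 54}{2} = - \frac{3}{2} + \frac{1}{2} \left(-66\right) = - \frac{3}{2} - 33 = - \frac{69}{2} \approx -34.5$)
$\frac{E{\left(1575 \right)}}{F{\left(Y,l \right)}} = \frac{4 \cdot 1575^{2}}{- \frac{69}{2}} = 4 \cdot 2480625 \left(- \frac{2}{69}\right) = 9922500 \left(- \frac{2}{69}\right) = - \frac{6615000}{23}$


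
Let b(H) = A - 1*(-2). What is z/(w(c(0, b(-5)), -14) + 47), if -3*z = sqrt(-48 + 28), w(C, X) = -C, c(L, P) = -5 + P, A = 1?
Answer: -2*I*sqrt(5)/147 ≈ -0.030423*I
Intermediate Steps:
b(H) = 3 (b(H) = 1 - 1*(-2) = 1 + 2 = 3)
z = -2*I*sqrt(5)/3 (z = -sqrt(-48 + 28)/3 = -2*I*sqrt(5)/3 ≈ -1.4907*I)
z/(w(c(0, b(-5)), -14) + 47) = (-2*I*sqrt(5)/3)/(-(-5 + 3) + 47) = (-2*I*sqrt(5)/3)/(-1*(-2) + 47) = (-2*I*sqrt(5)/3)/(2 + 47) = (-2*I*sqrt(5)/3)/49 = -2*I*sqrt(5)/147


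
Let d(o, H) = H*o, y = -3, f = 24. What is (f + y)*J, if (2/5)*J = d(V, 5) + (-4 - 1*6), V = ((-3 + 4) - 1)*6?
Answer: -525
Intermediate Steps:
V = 0 (V = (1 - 1)*6 = 0*6 = 0)
J = -25 (J = 5*(5*0 + (-4 - 1*6))/2 = 5*(0 + (-4 - 6))/2 = 5*(0 - 10)/2 = (5/2)*(-10) = -25)
(f + y)*J = (24 - 3)*(-25) = 21*(-25) = -525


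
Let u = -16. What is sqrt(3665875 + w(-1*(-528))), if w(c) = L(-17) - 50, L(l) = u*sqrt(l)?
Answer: sqrt(3665825 - 16*I*sqrt(17)) ≈ 1914.6 - 0.02*I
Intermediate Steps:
L(l) = -16*sqrt(l)
w(c) = -50 - 16*I*sqrt(17) (w(c) = -16*I*sqrt(17) - 50 = -50 - 16*I*sqrt(17))
sqrt(3665875 + w(-1*(-528))) = sqrt(3665875 + (-50 - 16*I*sqrt(17))) = sqrt(3665825 - 16*I*sqrt(17))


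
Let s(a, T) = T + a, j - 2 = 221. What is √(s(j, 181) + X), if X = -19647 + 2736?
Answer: I*√16507 ≈ 128.48*I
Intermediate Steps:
j = 223 (j = 2 + 221 = 223)
X = -16911
√(s(j, 181) + X) = √((181 + 223) - 16911) = √(404 - 16911) = √(-16507) = I*√16507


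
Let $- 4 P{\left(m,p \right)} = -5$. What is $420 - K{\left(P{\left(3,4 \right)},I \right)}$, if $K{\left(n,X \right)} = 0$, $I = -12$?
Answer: $420$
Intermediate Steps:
$P{\left(m,p \right)} = \frac{5}{4}$ ($P{\left(m,p \right)} = \left(- \frac{1}{4}\right) \left(-5\right) = \frac{5}{4}$)
$420 - K{\left(P{\left(3,4 \right)},I \right)} = 420 - 0 = 420 + 0 = 420$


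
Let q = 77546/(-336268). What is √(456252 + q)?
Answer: √12897800411449330/168134 ≈ 675.46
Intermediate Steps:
q = -38773/168134 (q = 77546*(-1/336268) = -38773/168134 ≈ -0.23061)
√(456252 + q) = √(456252 - 38773/168134) = √(76711434995/168134) = √12897800411449330/168134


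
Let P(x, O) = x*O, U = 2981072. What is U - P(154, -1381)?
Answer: 3193746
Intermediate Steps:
P(x, O) = O*x
U - P(154, -1381) = 2981072 - (-1381)*154 = 2981072 - 1*(-212674) = 2981072 + 212674 = 3193746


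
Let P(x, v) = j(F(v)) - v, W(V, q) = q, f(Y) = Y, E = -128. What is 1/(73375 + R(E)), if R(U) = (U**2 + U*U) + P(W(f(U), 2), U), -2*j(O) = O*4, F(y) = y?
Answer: 1/106527 ≈ 9.3873e-6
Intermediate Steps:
j(O) = -2*O (j(O) = -O*4/2 = -2*O)
P(x, v) = -3*v (P(x, v) = -2*v - v = -3*v)
R(U) = -3*U + 2*U**2 (R(U) = (U**2 + U*U) - 3*U = (U**2 + U**2) - 3*U = 2*U**2 - 3*U = -3*U + 2*U**2)
1/(73375 + R(E)) = 1/(73375 - 128*(-3 + 2*(-128))) = 1/(73375 - 128*(-3 - 256)) = 1/(73375 - 128*(-259)) = 1/(73375 + 33152) = 1/106527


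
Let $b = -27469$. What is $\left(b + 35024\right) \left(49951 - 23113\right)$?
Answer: $202761090$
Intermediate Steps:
$\left(b + 35024\right) \left(49951 - 23113\right) = \left(-27469 + 35024\right) \left(49951 - 23113\right) = 7555 \cdot 26838 = 202761090$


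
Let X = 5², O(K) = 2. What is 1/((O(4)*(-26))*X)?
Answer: -1/1300 ≈ -0.00076923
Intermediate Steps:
X = 25
1/((O(4)*(-26))*X) = 1/((2*(-26))*25) = 1/(-52*25) = 1/(-1300) = -1/1300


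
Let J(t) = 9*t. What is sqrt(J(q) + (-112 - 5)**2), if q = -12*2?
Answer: 3*sqrt(1497) ≈ 116.07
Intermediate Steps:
q = -24
sqrt(J(q) + (-112 - 5)**2) = sqrt(9*(-24) + (-112 - 5)**2) = sqrt(-216 + (-117)**2) = sqrt(-216 + 13689) = sqrt(13473) = 3*sqrt(1497)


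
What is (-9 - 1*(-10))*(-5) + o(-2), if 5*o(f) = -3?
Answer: -28/5 ≈ -5.6000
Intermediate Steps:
o(f) = -⅗ (o(f) = (⅕)*(-3) = -⅗)
(-9 - 1*(-10))*(-5) + o(-2) = (-9 - 1*(-10))*(-5) - ⅗ = (-9 + 10)*(-5) - ⅗ = 1*(-5) - ⅗ = -5 - ⅗ = -28/5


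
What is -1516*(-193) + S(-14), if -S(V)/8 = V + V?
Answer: 292812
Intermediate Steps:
S(V) = -16*V (S(V) = -8*(V + V) = -16*V)
-1516*(-193) + S(-14) = -1516*(-193) - 16*(-14) = 292588 + 224 = 292812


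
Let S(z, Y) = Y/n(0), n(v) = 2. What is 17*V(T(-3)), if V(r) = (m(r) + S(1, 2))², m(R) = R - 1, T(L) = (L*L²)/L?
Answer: 1377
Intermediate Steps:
S(z, Y) = Y/2
T(L) = L² (T(L) = L³/L = L²)
m(R) = -1 + R
V(r) = r² (V(r) = ((-1 + r) + (½)*2)² = ((-1 + r) + 1)² = r²)
17*V(T(-3)) = 17*((-3)²)² = 17*9² = 17*81 = 1377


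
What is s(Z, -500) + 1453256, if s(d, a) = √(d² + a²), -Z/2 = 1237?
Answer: 1453256 + 2*√1592669 ≈ 1.4558e+6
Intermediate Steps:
Z = -2474 (Z = -2*1237 = -2474)
s(d, a) = √(a² + d²)
s(Z, -500) + 1453256 = √((-500)² + (-2474)²) + 1453256 = √(250000 + 6120676) + 1453256 = √6370676 + 1453256 = 2*√1592669 + 1453256 = 1453256 + 2*√1592669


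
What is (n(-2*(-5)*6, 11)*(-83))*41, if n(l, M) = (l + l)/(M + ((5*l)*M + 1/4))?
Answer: -108896/883 ≈ -123.33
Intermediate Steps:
n(l, M) = 2*l/(¼ + M + 5*M*l) (n(l, M) = (2*l)/(M + (5*M*l + ¼)) = (2*l)/(M + (¼ + 5*M*l)) = (2*l)/(¼ + M + 5*M*l) = 2*l/(¼ + M + 5*M*l))
(n(-2*(-5)*6, 11)*(-83))*41 = ((8*(-2*(-5)*6)/(1 + 4*11 + 20*11*(-2*(-5)*6)))*(-83))*41 = ((8*(10*6)/(1 + 44 + 20*11*(10*6)))*(-83))*41 = ((8*60/(1 + 44 + 20*11*60))*(-83))*41 = ((8*60/(1 + 44 + 13200))*(-83))*41 = ((8*60/13245)*(-83))*41 = ((8*60*(1/13245))*(-83))*41 = ((32/883)*(-83))*41 = -2656/883*41 = -108896/883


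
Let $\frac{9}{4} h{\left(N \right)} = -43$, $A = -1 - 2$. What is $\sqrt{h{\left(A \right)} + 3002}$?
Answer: $\frac{\sqrt{26846}}{3} \approx 54.616$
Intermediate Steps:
$A = -3$ ($A = -1 - 2 = -3$)
$h{\left(N \right)} = - \frac{172}{9}$ ($h{\left(N \right)} = \frac{4}{9} \left(-43\right) = - \frac{172}{9}$)
$\sqrt{h{\left(A \right)} + 3002} = \sqrt{- \frac{172}{9} + 3002} = \sqrt{\frac{26846}{9}} = \frac{\sqrt{26846}}{3}$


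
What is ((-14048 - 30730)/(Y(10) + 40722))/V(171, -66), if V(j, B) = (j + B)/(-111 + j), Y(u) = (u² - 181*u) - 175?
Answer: -179112/271859 ≈ -0.65884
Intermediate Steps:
Y(u) = -175 + u² - 181*u
V(j, B) = (B + j)/(-111 + j)
((-14048 - 30730)/(Y(10) + 40722))/V(171, -66) = ((-14048 - 30730)/((-175 + 10² - 181*10) + 40722))/(((-66 + 171)/(-111 + 171))) = (-44778/((-175 + 100 - 1810) + 40722))/((105/60)) = (-44778/(-1885 + 40722))/(((1/60)*105)) = (-44778/38837)/(7/4) = -44778*1/38837*(4/7) = -44778/38837*4/7 = -179112/271859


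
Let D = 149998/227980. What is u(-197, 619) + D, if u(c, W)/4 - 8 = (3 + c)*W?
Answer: -54750689881/113990 ≈ -4.8031e+5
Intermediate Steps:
u(c, W) = 32 + 4*W*(3 + c) (u(c, W) = 32 + 4*((3 + c)*W) = 32 + 4*(W*(3 + c)) = 32 + 4*W*(3 + c))
D = 74999/113990 (D = 149998*(1/227980) = 74999/113990 ≈ 0.65794)
u(-197, 619) + D = (32 + 12*619 + 4*619*(-197)) + 74999/113990 = (32 + 7428 - 487772) + 74999/113990 = -480312 + 74999/113990 = -54750689881/113990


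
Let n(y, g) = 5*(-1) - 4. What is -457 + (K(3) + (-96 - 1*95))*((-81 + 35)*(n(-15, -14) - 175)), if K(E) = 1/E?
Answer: -4842779/3 ≈ -1.6143e+6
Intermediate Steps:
n(y, g) = -9 (n(y, g) = -5 - 4 = -9)
-457 + (K(3) + (-96 - 1*95))*((-81 + 35)*(n(-15, -14) - 175)) = -457 + (1/3 + (-96 - 1*95))*((-81 + 35)*(-9 - 175)) = -457 + (1/3 + (-96 - 95))*(-46*(-184)) = -457 + (1/3 - 191)*8464 = -457 - 572/3*8464 = -457 - 4841408/3 = -4842779/3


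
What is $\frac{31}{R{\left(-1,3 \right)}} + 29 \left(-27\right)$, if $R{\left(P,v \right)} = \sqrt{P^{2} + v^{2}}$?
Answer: $-783 + \frac{31 \sqrt{10}}{10} \approx -773.2$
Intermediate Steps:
$\frac{31}{R{\left(-1,3 \right)}} + 29 \left(-27\right) = \frac{31}{\sqrt{\left(-1\right)^{2} + 3^{2}}} + 29 \left(-27\right) = \frac{31}{\sqrt{1 + 9}} - 783 = \frac{31}{\sqrt{10}} - 783 = 31 \frac{\sqrt{10}}{10} - 783 = \frac{31 \sqrt{10}}{10} - 783 = -783 + \frac{31 \sqrt{10}}{10}$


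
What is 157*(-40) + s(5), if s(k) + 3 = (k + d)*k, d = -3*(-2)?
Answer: -6228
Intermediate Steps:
d = 6
s(k) = -3 + k*(6 + k) (s(k) = -3 + (k + 6)*k = -3 + (6 + k)*k = -3 + k*(6 + k))
157*(-40) + s(5) = 157*(-40) + (-3 + 5**2 + 6*5) = -6280 + (-3 + 25 + 30) = -6280 + 52 = -6228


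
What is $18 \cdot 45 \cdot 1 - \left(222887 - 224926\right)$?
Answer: $2849$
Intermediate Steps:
$18 \cdot 45 \cdot 1 - \left(222887 - 224926\right) = 810 \cdot 1 - -2039 = 810 + 2039 = 2849$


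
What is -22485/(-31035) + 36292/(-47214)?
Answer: -50167/1135881 ≈ -0.044166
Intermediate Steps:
-22485/(-31035) + 36292/(-47214) = -22485*(-1/31035) + 36292*(-1/47214) = 1499/2069 - 422/549 = -50167/1135881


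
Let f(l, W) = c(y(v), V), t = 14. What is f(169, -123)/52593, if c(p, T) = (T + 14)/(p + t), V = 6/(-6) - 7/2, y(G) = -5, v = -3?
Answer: 19/946674 ≈ 2.0070e-5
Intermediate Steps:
V = -9/2 (V = 6*(-⅙) - 7*½ = -1 - 7/2 = -9/2 ≈ -4.5000)
c(p, T) = (14 + T)/(14 + p) (c(p, T) = (T + 14)/(p + 14) = (14 + T)/(14 + p))
f(l, W) = 19/18 (f(l, W) = (14 - 9/2)/(14 - 5) = (19/2)/9 = (⅑)*(19/2) = 19/18)
f(169, -123)/52593 = (19/18)/52593 = (19/18)*(1/52593) = 19/946674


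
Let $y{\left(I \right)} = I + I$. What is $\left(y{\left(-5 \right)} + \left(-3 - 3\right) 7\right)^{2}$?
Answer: $2704$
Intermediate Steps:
$y{\left(I \right)} = 2 I$
$\left(y{\left(-5 \right)} + \left(-3 - 3\right) 7\right)^{2} = \left(2 \left(-5\right) + \left(-3 - 3\right) 7\right)^{2} = \left(-10 - 42\right)^{2} = \left(-52\right)^{2} = 2704$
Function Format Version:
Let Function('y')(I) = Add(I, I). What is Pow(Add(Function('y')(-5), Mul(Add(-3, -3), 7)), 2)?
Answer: 2704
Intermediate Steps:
Function('y')(I) = Mul(2, I)
Pow(Add(Function('y')(-5), Mul(Add(-3, -3), 7)), 2) = Pow(Add(Mul(2, -5), Mul(Add(-3, -3), 7)), 2) = Pow(Add(-10, Mul(-6, 7)), 2) = Pow(Add(-10, -42), 2) = Pow(-52, 2) = 2704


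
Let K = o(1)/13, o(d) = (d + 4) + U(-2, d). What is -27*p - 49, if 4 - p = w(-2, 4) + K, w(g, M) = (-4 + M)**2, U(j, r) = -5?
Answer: -157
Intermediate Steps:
o(d) = -1 + d (o(d) = (d + 4) - 5 = (4 + d) - 5 = -1 + d)
K = 0 (K = (-1 + 1)/13 = 0*(1/13) = 0)
p = 4 (p = 4 - ((-4 + 4)**2 + 0) = 4 - (0**2 + 0) = 4 - (0 + 0) = 4 - 1*0 = 4 + 0 = 4)
-27*p - 49 = -27*4 - 49 = -108 - 49 = -157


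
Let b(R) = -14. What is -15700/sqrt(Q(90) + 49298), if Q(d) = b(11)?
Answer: -7850/111 ≈ -70.721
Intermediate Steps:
Q(d) = -14
-15700/sqrt(Q(90) + 49298) = -15700/sqrt(-14 + 49298) = -15700/(sqrt(49284)) = -15700/222 = -15700*1/222 = -7850/111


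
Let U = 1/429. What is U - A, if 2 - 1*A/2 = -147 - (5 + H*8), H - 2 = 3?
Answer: -166451/429 ≈ -388.00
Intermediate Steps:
H = 5 (H = 2 + 3 = 5)
A = 388 (A = 4 - 2*(-147 - (5 + 5*8)) = 4 - 2*(-147 - (5 + 40)) = 4 - 2*(-147 - 1*45) = 4 - 2*(-147 - 45) = 4 - 2*(-192) = 4 + 384 = 388)
U = 1/429 ≈ 0.0023310
U - A = 1/429 - 1*388 = 1/429 - 388 = -166451/429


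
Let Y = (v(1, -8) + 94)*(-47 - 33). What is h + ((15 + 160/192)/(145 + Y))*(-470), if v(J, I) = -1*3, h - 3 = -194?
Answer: -813206/4281 ≈ -189.96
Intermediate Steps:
h = -191 (h = 3 - 194 = -191)
v(J, I) = -3
Y = -7280 (Y = (-3 + 94)*(-47 - 33) = 91*(-80) = -7280)
h + ((15 + 160/192)/(145 + Y))*(-470) = -191 + ((15 + 160/192)/(145 - 7280))*(-470) = -191 + ((15 + 160*(1/192))/(-7135))*(-470) = -191 + ((15 + 5/6)*(-1/7135))*(-470) = -191 + ((95/6)*(-1/7135))*(-470) = -191 - 19/8562*(-470) = -191 + 4465/4281 = -813206/4281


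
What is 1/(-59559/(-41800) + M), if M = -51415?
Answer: -41800/2149087441 ≈ -1.9450e-5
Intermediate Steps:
1/(-59559/(-41800) + M) = 1/(-59559/(-41800) - 51415) = 1/(-59559*(-1/41800) - 51415) = 1/(59559/41800 - 51415) = 1/(-2149087441/41800) = -41800/2149087441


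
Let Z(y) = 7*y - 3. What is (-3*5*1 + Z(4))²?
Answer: 100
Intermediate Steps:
Z(y) = -3 + 7*y
(-3*5*1 + Z(4))² = (-3*5*1 + (-3 + 7*4))² = (-15*1 + (-3 + 28))² = (-15 + 25)² = 10² = 100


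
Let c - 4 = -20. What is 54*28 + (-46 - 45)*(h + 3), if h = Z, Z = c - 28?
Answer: 5243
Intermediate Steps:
c = -16 (c = 4 - 20 = -16)
Z = -44 (Z = -16 - 28 = -44)
h = -44
54*28 + (-46 - 45)*(h + 3) = 54*28 + (-46 - 45)*(-44 + 3) = 1512 - 91*(-41) = 1512 + 3731 = 5243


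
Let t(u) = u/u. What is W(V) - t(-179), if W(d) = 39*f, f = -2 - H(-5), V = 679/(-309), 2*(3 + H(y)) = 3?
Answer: -41/2 ≈ -20.500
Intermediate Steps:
t(u) = 1
H(y) = -3/2 (H(y) = -3 + (½)*3 = -3 + 3/2 = -3/2)
V = -679/309 (V = 679*(-1/309) = -679/309 ≈ -2.1974)
f = -½ (f = -2 - 1*(-3/2) = -2 + 3/2 = -½ ≈ -0.50000)
W(d) = -39/2 (W(d) = 39*(-½) = -39/2)
W(V) - t(-179) = -39/2 - 1*1 = -39/2 - 1 = -41/2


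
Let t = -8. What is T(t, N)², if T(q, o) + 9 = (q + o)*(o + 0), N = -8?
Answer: 14161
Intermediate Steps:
T(q, o) = -9 + o*(o + q) (T(q, o) = -9 + (q + o)*(o + 0) = -9 + (o + q)*o = -9 + o*(o + q))
T(t, N)² = (-9 + (-8)² - 8*(-8))² = (-9 + 64 + 64)² = 119² = 14161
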